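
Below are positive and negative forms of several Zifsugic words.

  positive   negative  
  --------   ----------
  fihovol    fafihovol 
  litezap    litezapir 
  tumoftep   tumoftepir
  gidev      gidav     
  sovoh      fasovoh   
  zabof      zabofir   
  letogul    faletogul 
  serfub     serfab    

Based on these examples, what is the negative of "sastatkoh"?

fasastatkoh

gidev and tumoftep both have last vowel 'e' yet inflect differently (gidav, tumoftepir), so the last vowel is not what conditions the rule; the final letter is.
"sastatkoh" ends in -h. The one such stem in the data (sovoh → fasovoh) adds the prefix fa-, so the same rule applies.
So sastatkoh → fasastatkoh.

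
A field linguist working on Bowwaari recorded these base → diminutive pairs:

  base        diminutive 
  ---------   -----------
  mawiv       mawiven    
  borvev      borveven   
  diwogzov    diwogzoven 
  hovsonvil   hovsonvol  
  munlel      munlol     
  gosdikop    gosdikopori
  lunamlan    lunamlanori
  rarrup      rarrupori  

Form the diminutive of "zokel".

"zokel" ends in -l. The stems ending in -l (hovsonvil → hovsonvol, munlel → munlol) change the last vowel to 'o'.
The other patterns: stems ending in -v add -en; stems ending in -n or -p add -ori.
So zokel → zokol.

zokol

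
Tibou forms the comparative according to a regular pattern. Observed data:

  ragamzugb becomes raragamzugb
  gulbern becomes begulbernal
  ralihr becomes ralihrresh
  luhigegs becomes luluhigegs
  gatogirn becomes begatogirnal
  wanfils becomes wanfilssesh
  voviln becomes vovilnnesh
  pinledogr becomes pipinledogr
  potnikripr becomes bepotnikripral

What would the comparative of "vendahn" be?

vendahnnesh

"vendahn" has second-to-last letter 'h'. The one such stem in the data (ralihr → ralihrresh) doubles the final consonant and adds -esh (as do wanfils, voviln), so the same rule applies.
The other patterns: stems whose second-to-last letter is 'g' repeat the first consonant+vowel as a prefix; stems whose second-to-last letter is 'p' or 'r' add be- … -al around the stem.
So vendahn → vendahnnesh.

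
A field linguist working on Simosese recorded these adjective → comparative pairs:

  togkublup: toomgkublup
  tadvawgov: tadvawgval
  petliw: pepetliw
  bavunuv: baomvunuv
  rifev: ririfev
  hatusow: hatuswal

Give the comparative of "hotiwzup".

hoomtiwzup

bavunuv and tadvawgov both end in -v yet inflect differently (baomvunuv, tadvawgval), so the final letter is not what conditions the rule; the last vowel is.
"hotiwzup" has last vowel 'u'. The stems whose last vowel is 'u' (bavunuv → baomvunuv, togkublup → toomgkublup) insert -om- after the first vowel.
So hotiwzup → hoomtiwzup.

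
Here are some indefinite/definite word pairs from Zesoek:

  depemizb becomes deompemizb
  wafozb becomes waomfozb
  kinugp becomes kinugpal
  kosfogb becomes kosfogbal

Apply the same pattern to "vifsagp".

vifsagpal

"vifsagp" has second-to-last letter 'g'. The stems whose second-to-last letter is 'g' (kinugp → kinugpal, kosfogb → kosfogbal) add -al.
So vifsagp → vifsagpal.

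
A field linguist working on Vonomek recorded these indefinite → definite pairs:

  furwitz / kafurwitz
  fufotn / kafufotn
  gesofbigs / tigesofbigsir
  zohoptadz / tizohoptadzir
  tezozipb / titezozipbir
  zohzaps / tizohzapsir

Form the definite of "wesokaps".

tiwesokapsir

furwitz and zohoptadz both end in -z yet inflect differently (kafurwitz, tizohoptadzir), so the final letter is not what conditions the rule; the second-to-last letter is.
"wesokaps" has second-to-last letter 'p'. The stems whose second-to-last letter is 'p' (tezozipb → titezozipbir, zohzaps → tizohzapsir) add ti- … -ir around the stem.
The other pattern: stems whose second-to-last letter is 't' add the prefix ka-.
So wesokaps → tiwesokapsir.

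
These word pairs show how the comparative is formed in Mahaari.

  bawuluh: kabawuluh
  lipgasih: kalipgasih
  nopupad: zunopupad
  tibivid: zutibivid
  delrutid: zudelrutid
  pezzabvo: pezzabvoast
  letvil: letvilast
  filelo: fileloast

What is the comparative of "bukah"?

kabukah

lipgasih and tibivid both have last vowel 'i' yet inflect differently (kalipgasih, zutibivid), so the last vowel is not what conditions the rule; the final letter is.
"bukah" ends in -h. The stems ending in -h (bawuluh → kabawuluh, lipgasih → kalipgasih) add the prefix ka-.
So bukah → kabukah.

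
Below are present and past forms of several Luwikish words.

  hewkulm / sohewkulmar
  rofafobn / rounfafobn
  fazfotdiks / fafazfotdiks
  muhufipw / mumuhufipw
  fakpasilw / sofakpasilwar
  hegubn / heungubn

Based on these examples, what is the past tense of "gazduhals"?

sogazduhalsar

fakpasilw and muhufipw both end in -w yet inflect differently (sofakpasilwar, mumuhufipw), so the final letter is not what conditions the rule; the second-to-last letter is.
"gazduhals" has second-to-last letter 'l'. The stems whose second-to-last letter is 'l' (fakpasilw → sofakpasilwar, hewkulm → sohewkulmar) add so- … -ar around the stem.
So gazduhals → sogazduhalsar.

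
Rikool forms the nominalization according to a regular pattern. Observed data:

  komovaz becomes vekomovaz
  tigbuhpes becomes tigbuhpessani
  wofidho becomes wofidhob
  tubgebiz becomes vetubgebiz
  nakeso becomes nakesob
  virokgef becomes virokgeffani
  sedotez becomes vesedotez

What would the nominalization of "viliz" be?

veviliz

sedotez and virokgef both have last vowel 'e' yet inflect differently (vesedotez, virokgeffani), so the last vowel is not what conditions the rule; the final letter is.
"viliz" ends in -z. The stems ending in -z (komovaz → vekomovaz, tubgebiz → vetubgebiz, sedotez → vesedotez) add the prefix ve-.
So viliz → veviliz.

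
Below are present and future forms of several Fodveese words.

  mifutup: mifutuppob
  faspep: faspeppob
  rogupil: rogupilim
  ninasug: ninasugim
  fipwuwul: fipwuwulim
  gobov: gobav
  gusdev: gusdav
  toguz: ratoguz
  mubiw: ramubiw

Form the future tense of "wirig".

mifutup and ninasug both have last vowel 'u' yet inflect differently (mifutuppob, ninasugim), so the last vowel is not what conditions the rule; the final letter is.
"wirig" ends in -g. The one such stem in the data (ninasug → ninasugim) adds -im, so the same rule applies.
The other patterns: stems ending in -p double the final consonant and add -ob; stems ending in -v change the last vowel to 'a'; stems ending in -w or -z add the prefix ra-.
So wirig → wirigim.

wirigim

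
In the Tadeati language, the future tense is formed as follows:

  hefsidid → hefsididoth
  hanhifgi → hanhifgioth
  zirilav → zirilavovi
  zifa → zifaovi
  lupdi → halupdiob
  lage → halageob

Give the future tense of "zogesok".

zogesokovi

hanhifgi and lupdi both end in -i yet inflect differently (hanhifgioth, halupdiob), so the final letter is not what conditions the rule; the first letter is.
"zogesok" begins with z-. The stems beginning with z- (zirilav → zirilavovi, zifa → zifaovi) add -ovi.
The other patterns: stems beginning with h- add -oth; stems beginning with l- add ha- … -ob around the stem.
So zogesok → zogesokovi.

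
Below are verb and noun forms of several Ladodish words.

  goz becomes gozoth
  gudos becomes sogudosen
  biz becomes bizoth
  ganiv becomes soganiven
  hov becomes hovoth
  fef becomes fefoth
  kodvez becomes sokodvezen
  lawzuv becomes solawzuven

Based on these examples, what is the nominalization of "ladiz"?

soladizen

"ladiz" has 2 vowels. The stems with 2 vowels (ganiv → soganiven, lawzuv → solawzuven, gudos → sogudosen) add so- … -en around the stem.
So ladiz → soladizen.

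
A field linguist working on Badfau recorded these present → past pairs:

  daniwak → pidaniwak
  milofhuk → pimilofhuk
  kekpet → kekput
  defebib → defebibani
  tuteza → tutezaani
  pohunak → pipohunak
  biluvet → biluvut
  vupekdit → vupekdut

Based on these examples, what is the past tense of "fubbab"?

"fubbab" ends in -b. The one such stem in the data (defebib → defebibani) adds -ani, so the same rule applies.
The other patterns: stems ending in -t change the last vowel to 'u'; stems ending in -k add the prefix pi-.
So fubbab → fubbabani.

fubbabani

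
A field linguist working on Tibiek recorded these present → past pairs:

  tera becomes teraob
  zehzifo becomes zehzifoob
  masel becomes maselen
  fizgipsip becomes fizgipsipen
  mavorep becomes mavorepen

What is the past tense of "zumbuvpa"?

zumbuvpaob

"zumbuvpa" ends in a vowel. The stems ending in a vowel (tera → teraob, zehzifo → zehzifoob) add -ob.
The other pattern: stems ending in a consonant add -en.
So zumbuvpa → zumbuvpaob.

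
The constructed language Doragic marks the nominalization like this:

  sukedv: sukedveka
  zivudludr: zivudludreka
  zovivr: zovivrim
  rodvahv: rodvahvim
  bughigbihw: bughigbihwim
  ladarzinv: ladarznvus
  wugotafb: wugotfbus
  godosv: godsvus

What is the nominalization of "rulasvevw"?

"rulasvevw" has second-to-last letter 'v'. The one such stem in the data (zovivr → zovivrim) adds -im, so the same rule applies.
The other patterns: stems whose second-to-last letter is 'd' add -eka; stems whose second-to-last letter is 'f', 'n' or 's' delete the last vowel and add -us.
So rulasvevw → rulasvevwim.

rulasvevwim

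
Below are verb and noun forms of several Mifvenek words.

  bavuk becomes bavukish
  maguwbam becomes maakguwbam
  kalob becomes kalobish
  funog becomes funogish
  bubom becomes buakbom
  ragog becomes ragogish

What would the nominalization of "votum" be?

bubom and ragog both have last vowel 'o' yet inflect differently (buakbom, ragogish), so the last vowel is not what conditions the rule; the final letter is.
"votum" ends in -m. The stems ending in -m (maguwbam → maakguwbam, bubom → buakbom) insert -ak- after the first vowel.
The other pattern: stems ending in -b, -g or -k add -ish.
So votum → voaktum.

voaktum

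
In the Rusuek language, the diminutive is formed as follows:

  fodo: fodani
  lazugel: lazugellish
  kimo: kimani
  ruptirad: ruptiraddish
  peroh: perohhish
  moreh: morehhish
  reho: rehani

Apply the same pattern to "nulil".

nulillish

fodo and peroh both have last vowel 'o' yet inflect differently (fodani, perohhish), so the last vowel is not what conditions the rule; the final letter is.
"nulil" ends in -l. The one such stem in the data (lazugel → lazugellish) doubles the final consonant and adds -ish (as do ruptirad, peroh), so the same rule applies.
The other pattern: stems ending in -o drop the final letter and add -ani.
So nulil → nulillish.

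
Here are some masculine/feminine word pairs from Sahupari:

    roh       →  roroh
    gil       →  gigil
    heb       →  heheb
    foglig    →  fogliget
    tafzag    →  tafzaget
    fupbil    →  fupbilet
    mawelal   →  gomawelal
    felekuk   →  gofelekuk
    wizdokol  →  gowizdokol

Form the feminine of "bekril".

bekrilet

"bekril" has 2 vowels. The stems with 2 vowels (foglig → fogliget, tafzag → tafzaget, fupbil → fupbilet) add -et.
So bekril → bekrilet.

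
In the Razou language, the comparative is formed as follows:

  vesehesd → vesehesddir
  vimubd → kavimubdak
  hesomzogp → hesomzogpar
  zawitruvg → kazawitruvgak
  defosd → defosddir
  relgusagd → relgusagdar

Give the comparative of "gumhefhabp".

relgusagd and defosd both end in -d yet inflect differently (relgusagdar, defosddir), so the final letter is not what conditions the rule; the second-to-last letter is.
"gumhefhabp" has second-to-last letter 'b'. The one such stem in the data (vimubd → kavimubdak) adds ka- … -ak around the stem, so the same rule applies.
The other patterns: stems whose second-to-last letter is 'g' add -ar; stems whose second-to-last letter is 's' double the final consonant and add -ir.
So gumhefhabp → kagumhefhabpak.

kagumhefhabpak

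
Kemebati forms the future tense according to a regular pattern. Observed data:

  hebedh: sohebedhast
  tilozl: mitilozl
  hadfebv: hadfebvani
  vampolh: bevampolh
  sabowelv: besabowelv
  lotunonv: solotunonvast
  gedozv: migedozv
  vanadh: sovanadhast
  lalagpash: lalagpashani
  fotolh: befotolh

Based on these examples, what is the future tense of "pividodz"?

gedozv and sabowelv both end in -v yet inflect differently (migedozv, besabowelv), so the final letter is not what conditions the rule; the second-to-last letter is.
"pividodz" has second-to-last letter 'd'. The stems whose second-to-last letter is 'd' (vanadh → sovanadhast, hebedh → sohebedhast) add so- … -ast around the stem.
So pividodz → sopividodzast.

sopividodzast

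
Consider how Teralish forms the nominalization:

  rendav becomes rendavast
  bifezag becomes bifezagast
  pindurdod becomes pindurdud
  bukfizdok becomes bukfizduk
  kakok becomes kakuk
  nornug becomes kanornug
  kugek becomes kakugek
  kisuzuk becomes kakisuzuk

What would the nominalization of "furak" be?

furakast

"furak" has last vowel 'a'. The stems whose last vowel is 'a' (rendav → rendavast, bifezag → bifezagast) add -ast.
The other patterns: stems whose last vowel is 'o' change the last vowel to 'u'; stems whose last vowel is 'e' or 'u' add the prefix ka-.
So furak → furakast.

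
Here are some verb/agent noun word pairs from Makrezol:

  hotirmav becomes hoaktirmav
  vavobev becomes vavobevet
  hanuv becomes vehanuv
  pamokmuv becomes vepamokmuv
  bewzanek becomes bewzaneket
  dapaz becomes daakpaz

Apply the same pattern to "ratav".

raaktav

vavobev and hanuv both end in -v yet inflect differently (vavobevet, vehanuv), so the final letter is not what conditions the rule; the last vowel is.
"ratav" has last vowel 'a'. The stems whose last vowel is 'a' (hotirmav → hoaktirmav, dapaz → daakpaz) insert -ak- after the first vowel.
So ratav → raaktav.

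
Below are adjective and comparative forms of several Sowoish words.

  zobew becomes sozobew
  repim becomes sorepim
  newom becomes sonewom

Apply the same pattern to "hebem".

sohebem

Every pair shown (zobew → sozobew, repim → sorepim, newom → sonewom) follows the same rule: add the prefix so-.
So hebem → sohebem.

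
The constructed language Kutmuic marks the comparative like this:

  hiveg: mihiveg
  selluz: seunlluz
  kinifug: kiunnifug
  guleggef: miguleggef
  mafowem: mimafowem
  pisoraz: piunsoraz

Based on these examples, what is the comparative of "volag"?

vounlag

"volag" has last vowel 'a'. The one such stem in the data (pisoraz → piunsoraz) inserts -un- after the first vowel (as do kinifug, selluz), so the same rule applies.
The other pattern: stems whose last vowel is 'e' add the prefix mi-.
So volag → vounlag.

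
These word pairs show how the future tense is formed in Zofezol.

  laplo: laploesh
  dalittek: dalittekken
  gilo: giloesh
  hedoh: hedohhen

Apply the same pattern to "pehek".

gilo and hedoh both have last vowel 'o' yet inflect differently (giloesh, hedohhen), so the last vowel is not what conditions the rule; the final letter is.
"pehek" ends in -k. The one such stem in the data (dalittek → dalittekken) doubles the final consonant and adds -en (as does hedoh), so the same rule applies.
So pehek → pehekken.

pehekken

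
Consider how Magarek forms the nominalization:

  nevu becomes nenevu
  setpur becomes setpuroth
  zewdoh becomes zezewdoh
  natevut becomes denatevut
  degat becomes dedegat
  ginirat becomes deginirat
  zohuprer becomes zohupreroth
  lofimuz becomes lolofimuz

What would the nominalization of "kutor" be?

"kutor" ends in -r. The stems ending in -r (zohuprer → zohupreroth, setpur → setpuroth) add -oth.
The other patterns: stems ending in -t add the prefix de-; stems ending in -h, -u or -z repeat the first consonant+vowel as a prefix.
So kutor → kutoroth.

kutoroth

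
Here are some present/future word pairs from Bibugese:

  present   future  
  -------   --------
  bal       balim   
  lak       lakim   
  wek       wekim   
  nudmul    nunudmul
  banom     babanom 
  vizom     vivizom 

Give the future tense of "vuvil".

bal and nudmul both end in -l yet inflect differently (balim, nunudmul), so the final letter is not what conditions the rule; the number of vowels is.
"vuvil" has 2 vowels. The stems with 2 vowels (nudmul → nunudmul, banom → babanom, vizom → vivizom) repeat the first consonant+vowel as a prefix.
The other pattern: stems with 1 vowel add -im.
So vuvil → vuvuvil.

vuvuvil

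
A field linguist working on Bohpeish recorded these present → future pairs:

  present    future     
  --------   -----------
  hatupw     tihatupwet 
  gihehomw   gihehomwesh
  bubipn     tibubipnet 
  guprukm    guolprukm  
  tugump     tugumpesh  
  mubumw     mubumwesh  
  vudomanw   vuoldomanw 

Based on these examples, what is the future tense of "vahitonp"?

"vahitonp" has second-to-last letter 'n'. The one such stem in the data (vudomanw → vuoldomanw) inserts -ol- after the first vowel (as does guprukm), so the same rule applies.
The other patterns: stems whose second-to-last letter is 'm' add -esh; stems whose second-to-last letter is 'p' add ti- … -et around the stem.
So vahitonp → vaolhitonp.

vaolhitonp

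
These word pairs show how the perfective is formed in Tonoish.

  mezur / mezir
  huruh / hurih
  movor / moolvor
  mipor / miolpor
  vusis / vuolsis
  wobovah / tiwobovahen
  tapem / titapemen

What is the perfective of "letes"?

mezur and movor both end in -r yet inflect differently (mezir, moolvor), so the final letter is not what conditions the rule; the last vowel is.
"letes" has last vowel 'e'. The one such stem in the data (tapem → titapemen) adds ti- … -en around the stem, so the same rule applies.
So letes → tiletesen.

tiletesen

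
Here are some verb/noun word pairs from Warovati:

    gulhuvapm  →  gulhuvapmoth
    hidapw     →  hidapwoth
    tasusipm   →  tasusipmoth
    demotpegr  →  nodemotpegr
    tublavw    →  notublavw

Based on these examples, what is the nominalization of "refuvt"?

"refuvt" has second-to-last letter 'v'. The one such stem in the data (tublavw → notublavw) adds the prefix no-, so the same rule applies.
The other pattern: stems whose second-to-last letter is 'p' add -oth.
So refuvt → norefuvt.

norefuvt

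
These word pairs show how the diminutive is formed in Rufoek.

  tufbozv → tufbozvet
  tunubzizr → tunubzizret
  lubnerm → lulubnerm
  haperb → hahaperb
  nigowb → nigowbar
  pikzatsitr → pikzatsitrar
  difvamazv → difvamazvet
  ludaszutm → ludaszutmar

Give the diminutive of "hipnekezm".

hipnekezmet

tunubzizr and pikzatsitr both end in -r yet inflect differently (tunubzizret, pikzatsitrar), so the final letter is not what conditions the rule; the second-to-last letter is.
"hipnekezm" has second-to-last letter 'z'. The stems whose second-to-last letter is 'z' (difvamazv → difvamazvet, tunubzizr → tunubzizret, tufbozv → tufbozvet) add -et.
The other patterns: stems whose second-to-last letter is 't' or 'w' add -ar; stems whose second-to-last letter is 'r' repeat the first consonant+vowel as a prefix.
So hipnekezm → hipnekezmet.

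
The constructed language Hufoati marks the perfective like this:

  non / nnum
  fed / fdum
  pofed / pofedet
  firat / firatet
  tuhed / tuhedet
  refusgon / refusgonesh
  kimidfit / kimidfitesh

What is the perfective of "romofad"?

fed and pofed both end in -d yet inflect differently (fdum, pofedet), so the final letter is not what conditions the rule; the number of vowels is.
"romofad" has 3 vowels. The stems with 3 vowels (refusgon → refusgonesh, kimidfit → kimidfitesh) add -esh.
So romofad → romofadesh.

romofadesh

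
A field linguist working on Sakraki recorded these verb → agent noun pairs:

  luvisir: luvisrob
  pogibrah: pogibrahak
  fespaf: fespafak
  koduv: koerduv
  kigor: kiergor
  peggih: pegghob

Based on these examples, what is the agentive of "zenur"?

zeernur

pogibrah and peggih both end in -h yet inflect differently (pogibrahak, pegghob), so the final letter is not what conditions the rule; the last vowel is.
"zenur" has last vowel 'u'. The one such stem in the data (koduv → koerduv) inserts -er- after the first vowel (as does kigor), so the same rule applies.
The other patterns: stems whose last vowel is 'a' add -ak; stems whose last vowel is 'i' delete the last vowel and add -ob.
So zenur → zeernur.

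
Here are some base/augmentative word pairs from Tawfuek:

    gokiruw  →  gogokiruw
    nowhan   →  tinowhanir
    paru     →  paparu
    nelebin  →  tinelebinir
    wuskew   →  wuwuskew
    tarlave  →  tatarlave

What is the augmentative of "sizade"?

sisizade

nelebin and gokiruw both have 3 vowels yet inflect differently (tinelebinir, gogokiruw), so the number of vowels is not what conditions the rule; the final letter is.
"sizade" ends in -e. The one such stem in the data (tarlave → tatarlave) repeats the first consonant+vowel as a prefix (as do gokiruw, wuskew), so the same rule applies.
The other pattern: stems ending in -n add ti- … -ir around the stem.
So sizade → sisizade.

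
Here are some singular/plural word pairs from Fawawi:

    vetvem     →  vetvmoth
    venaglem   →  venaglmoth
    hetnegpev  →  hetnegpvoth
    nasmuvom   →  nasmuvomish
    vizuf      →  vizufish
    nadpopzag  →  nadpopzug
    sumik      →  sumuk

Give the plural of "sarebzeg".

"sarebzeg" has last vowel 'e'. The stems whose last vowel is 'e' (vetvem → vetvmoth, venaglem → venaglmoth, hetnegpev → hetnegpvoth) delete the last vowel and add -oth.
The other patterns: stems whose last vowel is 'o' or 'u' add -ish; stems whose last vowel is 'a' or 'i' change the last vowel to 'u'.
So sarebzeg → sarebzgoth.

sarebzgoth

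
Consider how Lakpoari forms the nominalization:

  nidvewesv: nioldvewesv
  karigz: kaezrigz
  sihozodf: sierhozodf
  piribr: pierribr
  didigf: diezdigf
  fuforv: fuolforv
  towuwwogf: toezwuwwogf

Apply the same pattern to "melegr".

meezlegr

"melegr" has second-to-last letter 'g'. The stems whose second-to-last letter is 'g' (towuwwogf → toezwuwwogf, didigf → diezdigf, karigz → kaezrigz) insert -ez- after the first vowel.
The other patterns: stems whose second-to-last letter is 'r' or 's' insert -ol- after the first vowel; stems whose second-to-last letter is 'b' or 'd' insert -er- after the first vowel.
So melegr → meezlegr.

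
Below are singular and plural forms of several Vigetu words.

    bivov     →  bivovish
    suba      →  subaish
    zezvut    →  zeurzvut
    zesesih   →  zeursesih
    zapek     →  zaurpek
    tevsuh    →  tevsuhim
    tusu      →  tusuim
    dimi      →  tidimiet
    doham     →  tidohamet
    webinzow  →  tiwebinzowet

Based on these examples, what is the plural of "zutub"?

zesesih and tevsuh both end in -h yet inflect differently (zeursesih, tevsuhim), so the final letter is not what conditions the rule; the first letter is.
"zutub" begins with z-. The stems beginning with z- (zezvut → zeurzvut, zesesih → zeursesih, zapek → zaurpek) insert -ur- after the first vowel.
So zutub → zuurtub.

zuurtub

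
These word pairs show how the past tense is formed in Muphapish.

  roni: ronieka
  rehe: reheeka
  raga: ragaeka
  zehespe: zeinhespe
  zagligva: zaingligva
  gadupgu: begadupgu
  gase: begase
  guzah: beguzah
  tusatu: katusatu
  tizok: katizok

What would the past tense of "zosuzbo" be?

zoinsuzbo

"zosuzbo" begins with z-. The stems beginning with z- (zehespe → zeinhespe, zagligva → zaingligva) insert -in- after the first vowel.
So zosuzbo → zoinsuzbo.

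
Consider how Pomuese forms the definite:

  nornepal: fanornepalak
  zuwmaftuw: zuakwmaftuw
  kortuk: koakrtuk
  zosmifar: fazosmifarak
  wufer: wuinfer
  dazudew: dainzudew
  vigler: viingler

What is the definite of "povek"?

zosmifar and wufer both end in -r yet inflect differently (fazosmifarak, wuinfer), so the final letter is not what conditions the rule; the last vowel is.
"povek" has last vowel 'e'. The stems whose last vowel is 'e' (dazudew → dainzudew, wufer → wuinfer, vigler → viingler) insert -in- after the first vowel.
The other patterns: stems whose last vowel is 'a' add fa- … -ak around the stem; stems whose last vowel is 'u' insert -ak- after the first vowel.
So povek → poinvek.

poinvek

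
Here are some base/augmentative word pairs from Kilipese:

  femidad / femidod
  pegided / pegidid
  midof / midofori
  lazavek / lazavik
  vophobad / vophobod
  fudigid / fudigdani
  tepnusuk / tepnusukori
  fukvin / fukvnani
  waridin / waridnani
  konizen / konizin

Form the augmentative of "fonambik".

fonambkani

fukvin and konizen both end in -n yet inflect differently (fukvnani, konizin), so the final letter is not what conditions the rule; the last vowel is.
"fonambik" has last vowel 'i'. The stems whose last vowel is 'i' (fukvin → fukvnani, waridin → waridnani, fudigid → fudigdani) delete the last vowel and add -ani.
So fonambik → fonambkani.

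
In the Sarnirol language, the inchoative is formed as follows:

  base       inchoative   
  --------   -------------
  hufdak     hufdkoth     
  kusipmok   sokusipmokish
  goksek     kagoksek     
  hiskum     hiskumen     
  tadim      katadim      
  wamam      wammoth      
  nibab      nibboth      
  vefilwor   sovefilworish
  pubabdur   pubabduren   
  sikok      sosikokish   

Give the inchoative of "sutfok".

wamam and hiskum both end in -m yet inflect differently (wammoth, hiskumen), so the final letter is not what conditions the rule; the last vowel is.
"sutfok" has last vowel 'o'. The stems whose last vowel is 'o' (vefilwor → sovefilworish, sikok → sosikokish, kusipmok → sokusipmokish) add so- … -ish around the stem.
The other patterns: stems whose last vowel is 'a' delete the last vowel and add -oth; stems whose last vowel is 'u' add -en; stems whose last vowel is 'e' or 'i' add the prefix ka-.
So sutfok → sosutfokish.

sosutfokish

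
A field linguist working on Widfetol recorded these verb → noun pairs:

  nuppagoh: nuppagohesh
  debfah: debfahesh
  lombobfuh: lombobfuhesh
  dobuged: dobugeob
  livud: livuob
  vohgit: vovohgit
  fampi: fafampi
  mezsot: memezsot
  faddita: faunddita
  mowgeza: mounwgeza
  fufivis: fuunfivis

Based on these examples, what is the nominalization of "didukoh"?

didukohesh

lombobfuh and livud both have last vowel 'u' yet inflect differently (lombobfuhesh, livuob), so the last vowel is not what conditions the rule; the final letter is.
"didukoh" ends in -h. The stems ending in -h (nuppagoh → nuppagohesh, debfah → debfahesh, lombobfuh → lombobfuhesh) add -esh.
The other patterns: stems ending in -d drop the final letter and add -ob; stems ending in -i or -t repeat the first consonant+vowel as a prefix; stems ending in -a or -s insert -un- after the first vowel.
So didukoh → didukohesh.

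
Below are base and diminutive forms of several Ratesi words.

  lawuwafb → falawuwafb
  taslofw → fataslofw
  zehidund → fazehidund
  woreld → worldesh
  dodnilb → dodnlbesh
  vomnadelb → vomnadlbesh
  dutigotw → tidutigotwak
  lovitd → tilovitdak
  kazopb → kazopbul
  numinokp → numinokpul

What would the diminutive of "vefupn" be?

zehidund and woreld both end in -d yet inflect differently (fazehidund, worldesh), so the final letter is not what conditions the rule; the second-to-last letter is.
"vefupn" has second-to-last letter 'p'. The one such stem in the data (kazopb → kazopbul) adds -ul, so the same rule applies.
So vefupn → vefupnul.

vefupnul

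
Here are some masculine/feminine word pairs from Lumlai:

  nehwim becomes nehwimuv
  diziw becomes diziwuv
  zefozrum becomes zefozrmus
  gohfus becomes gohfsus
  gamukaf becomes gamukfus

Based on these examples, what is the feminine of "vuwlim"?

"vuwlim" has last vowel 'i'. The stems whose last vowel is 'i' (nehwim → nehwimuv, diziw → diziwuv) add -uv.
The other pattern: stems whose last vowel is 'a' or 'u' delete the last vowel and add -us.
So vuwlim → vuwlimuv.

vuwlimuv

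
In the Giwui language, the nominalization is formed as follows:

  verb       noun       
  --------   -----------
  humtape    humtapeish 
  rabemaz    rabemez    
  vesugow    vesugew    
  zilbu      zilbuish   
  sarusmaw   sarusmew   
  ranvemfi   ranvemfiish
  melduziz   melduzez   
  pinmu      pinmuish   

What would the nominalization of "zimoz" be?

zimez

"zimoz" ends in a consonant. The stems ending in a consonant (sarusmaw → sarusmew, rabemaz → rabemez, melduziz → melduzez) change the last vowel to 'e'.
So zimoz → zimez.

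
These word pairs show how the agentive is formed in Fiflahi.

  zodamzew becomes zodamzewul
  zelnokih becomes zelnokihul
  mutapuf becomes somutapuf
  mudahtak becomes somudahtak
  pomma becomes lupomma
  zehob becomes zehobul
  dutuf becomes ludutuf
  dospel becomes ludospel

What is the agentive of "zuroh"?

mutapuf and dutuf both end in -f yet inflect differently (somutapuf, ludutuf), so the final letter is not what conditions the rule; the first letter is.
"zuroh" begins with z-. The stems beginning with z- (zehob → zehobul, zelnokih → zelnokihul, zodamzew → zodamzewul) add -ul.
The other patterns: stems beginning with m- add the prefix so-; stems beginning with d- or p- add the prefix lu-.
So zuroh → zurohul.

zurohul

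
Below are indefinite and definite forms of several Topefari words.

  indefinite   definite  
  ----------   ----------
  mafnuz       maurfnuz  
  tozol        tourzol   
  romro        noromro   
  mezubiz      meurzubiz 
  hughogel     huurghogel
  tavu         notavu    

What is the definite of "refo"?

norefo

"refo" ends in a vowel. The stems ending in a vowel (romro → noromro, tavu → notavu) add the prefix no-.
The other pattern: stems ending in a consonant insert -ur- after the first vowel.
So refo → norefo.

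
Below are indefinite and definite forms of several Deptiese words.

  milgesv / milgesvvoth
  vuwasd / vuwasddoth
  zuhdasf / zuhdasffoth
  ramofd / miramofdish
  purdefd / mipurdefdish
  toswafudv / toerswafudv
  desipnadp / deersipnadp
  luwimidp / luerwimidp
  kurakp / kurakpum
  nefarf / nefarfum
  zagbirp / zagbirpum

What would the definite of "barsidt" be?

baerrsidt

"barsidt" has second-to-last letter 'd'. The stems whose second-to-last letter is 'd' (toswafudv → toerswafudv, desipnadp → deersipnadp, luwimidp → luerwimidp) insert -er- after the first vowel.
The other patterns: stems whose second-to-last letter is 's' double the final consonant and add -oth; stems whose second-to-last letter is 'f' add mi- … -ish around the stem; stems whose second-to-last letter is 'k' or 'r' add -um.
So barsidt → baerrsidt.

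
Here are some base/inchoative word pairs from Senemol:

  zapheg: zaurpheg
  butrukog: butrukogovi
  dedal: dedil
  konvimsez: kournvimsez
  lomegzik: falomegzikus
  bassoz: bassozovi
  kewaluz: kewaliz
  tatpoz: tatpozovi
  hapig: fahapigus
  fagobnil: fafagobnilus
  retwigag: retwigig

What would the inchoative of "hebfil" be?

fahebfilus

hapig and zapheg both end in -g yet inflect differently (fahapigus, zaurpheg), so the final letter is not what conditions the rule; the last vowel is.
"hebfil" has last vowel 'i'. The stems whose last vowel is 'i' (hapig → fahapigus, lomegzik → falomegzikus, fagobnil → fafagobnilus) add fa- … -us around the stem.
So hebfil → fahebfilus.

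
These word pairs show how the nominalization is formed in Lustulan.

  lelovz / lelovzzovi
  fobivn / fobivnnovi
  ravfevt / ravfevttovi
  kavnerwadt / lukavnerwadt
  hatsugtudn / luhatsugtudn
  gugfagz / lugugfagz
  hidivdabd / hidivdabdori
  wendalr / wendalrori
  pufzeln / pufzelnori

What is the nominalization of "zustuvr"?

ravfevt and kavnerwadt both end in -t yet inflect differently (ravfevttovi, lukavnerwadt), so the final letter is not what conditions the rule; the second-to-last letter is.
"zustuvr" has second-to-last letter 'v'. The stems whose second-to-last letter is 'v' (lelovz → lelovzzovi, fobivn → fobivnnovi, ravfevt → ravfevttovi) double the final consonant and add -ovi.
So zustuvr → zustuvrrovi.

zustuvrrovi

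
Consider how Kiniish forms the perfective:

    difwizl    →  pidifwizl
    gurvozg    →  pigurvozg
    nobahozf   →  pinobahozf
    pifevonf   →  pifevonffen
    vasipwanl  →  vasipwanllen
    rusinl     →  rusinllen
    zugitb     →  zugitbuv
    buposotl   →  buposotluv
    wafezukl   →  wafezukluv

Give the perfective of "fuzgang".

nobahozf and pifevonf both end in -f yet inflect differently (pinobahozf, pifevonffen), so the final letter is not what conditions the rule; the second-to-last letter is.
"fuzgang" has second-to-last letter 'n'. The stems whose second-to-last letter is 'n' (pifevonf → pifevonffen, vasipwanl → vasipwanllen, rusinl → rusinllen) double the final consonant and add -en.
So fuzgang → fuzganggen.

fuzganggen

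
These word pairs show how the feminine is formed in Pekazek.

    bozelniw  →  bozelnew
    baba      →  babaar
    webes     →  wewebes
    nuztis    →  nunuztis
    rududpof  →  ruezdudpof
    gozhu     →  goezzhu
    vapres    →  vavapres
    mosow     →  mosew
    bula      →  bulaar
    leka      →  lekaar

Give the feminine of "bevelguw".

bevelgew

"bevelguw" ends in -w. The stems ending in -w (mosow → mosew, bozelniw → bozelnew) change the last vowel to 'e'.
So bevelguw → bevelgew.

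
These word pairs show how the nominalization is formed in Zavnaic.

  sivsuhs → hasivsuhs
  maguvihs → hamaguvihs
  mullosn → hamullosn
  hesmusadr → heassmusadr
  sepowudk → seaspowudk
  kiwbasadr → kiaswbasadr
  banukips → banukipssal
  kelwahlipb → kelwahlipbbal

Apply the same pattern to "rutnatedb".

sivsuhs and banukips both end in -s yet inflect differently (hasivsuhs, banukipssal), so the final letter is not what conditions the rule; the second-to-last letter is.
"rutnatedb" has second-to-last letter 'd'. The stems whose second-to-last letter is 'd' (hesmusadr → heassmusadr, sepowudk → seaspowudk, kiwbasadr → kiaswbasadr) insert -as- after the first vowel.
The other patterns: stems whose second-to-last letter is 'h' or 's' add the prefix ha-; stems whose second-to-last letter is 'p' double the final consonant and add -al.
So rutnatedb → ruastnatedb.

ruastnatedb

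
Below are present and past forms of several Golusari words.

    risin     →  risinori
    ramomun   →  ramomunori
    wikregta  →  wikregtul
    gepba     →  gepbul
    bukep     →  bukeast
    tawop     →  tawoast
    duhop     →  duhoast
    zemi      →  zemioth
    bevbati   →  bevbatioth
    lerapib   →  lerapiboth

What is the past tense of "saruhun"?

risin and zemi both have last vowel 'i' yet inflect differently (risinori, zemioth), so the last vowel is not what conditions the rule; the final letter is.
"saruhun" ends in -n. The stems ending in -n (risin → risinori, ramomun → ramomunori) add -ori.
The other patterns: stems ending in -a drop the final letter and add -ul; stems ending in -p drop the final letter and add -ast; stems ending in -b or -i add -oth.
So saruhun → saruhunori.

saruhunori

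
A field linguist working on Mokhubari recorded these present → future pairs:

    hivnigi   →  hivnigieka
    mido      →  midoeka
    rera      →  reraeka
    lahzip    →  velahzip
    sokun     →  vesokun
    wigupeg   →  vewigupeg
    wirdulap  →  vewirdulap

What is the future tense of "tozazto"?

tozaztoeka

"tozazto" ends in a vowel. The stems ending in a vowel (hivnigi → hivnigieka, mido → midoeka, rera → reraeka) add -eka.
The other pattern: stems ending in a consonant add the prefix ve-.
So tozazto → tozaztoeka.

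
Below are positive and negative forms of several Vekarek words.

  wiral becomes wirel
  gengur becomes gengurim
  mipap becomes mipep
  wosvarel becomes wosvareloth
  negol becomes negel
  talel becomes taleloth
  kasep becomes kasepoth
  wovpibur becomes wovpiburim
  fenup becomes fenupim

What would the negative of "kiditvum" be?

kasep and fenup both end in -p yet inflect differently (kasepoth, fenupim), so the final letter is not what conditions the rule; the last vowel is.
"kiditvum" has last vowel 'u'. The stems whose last vowel is 'u' (gengur → gengurim, wovpibur → wovpiburim, fenup → fenupim) add -im.
The other patterns: stems whose last vowel is 'e' add -oth; stems whose last vowel is 'a' or 'o' change the last vowel to 'e'.
So kiditvum → kiditvumim.

kiditvumim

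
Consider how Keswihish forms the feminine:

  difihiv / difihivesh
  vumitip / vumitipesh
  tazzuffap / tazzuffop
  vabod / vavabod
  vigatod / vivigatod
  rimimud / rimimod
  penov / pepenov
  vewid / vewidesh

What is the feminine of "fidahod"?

fifidahod

"fidahod" has last vowel 'o'. The stems whose last vowel is 'o' (vabod → vavabod, penov → pepenov, vigatod → vivigatod) repeat the first consonant+vowel as a prefix.
So fidahod → fifidahod.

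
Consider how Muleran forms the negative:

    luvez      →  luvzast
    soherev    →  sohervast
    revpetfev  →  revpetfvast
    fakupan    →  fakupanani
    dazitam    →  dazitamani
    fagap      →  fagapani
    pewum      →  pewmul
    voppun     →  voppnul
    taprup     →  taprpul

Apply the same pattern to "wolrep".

wolrpast

dazitam and pewum both end in -m yet inflect differently (dazitamani, pewmul), so the final letter is not what conditions the rule; the last vowel is.
"wolrep" has last vowel 'e'. The stems whose last vowel is 'e' (luvez → luvzast, soherev → sohervast, revpetfev → revpetfvast) delete the last vowel and add -ast.
The other patterns: stems whose last vowel is 'a' add -ani; stems whose last vowel is 'u' delete the last vowel and add -ul.
So wolrep → wolrpast.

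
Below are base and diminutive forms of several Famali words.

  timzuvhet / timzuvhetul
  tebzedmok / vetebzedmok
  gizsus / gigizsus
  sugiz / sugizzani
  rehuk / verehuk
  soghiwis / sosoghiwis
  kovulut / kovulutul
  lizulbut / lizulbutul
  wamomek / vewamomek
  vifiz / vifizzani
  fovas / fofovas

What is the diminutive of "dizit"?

"dizit" ends in -t. The stems ending in -t (lizulbut → lizulbutul, timzuvhet → timzuvhetul, kovulut → kovulutul) add -ul.
So dizit → dizitul.

dizitul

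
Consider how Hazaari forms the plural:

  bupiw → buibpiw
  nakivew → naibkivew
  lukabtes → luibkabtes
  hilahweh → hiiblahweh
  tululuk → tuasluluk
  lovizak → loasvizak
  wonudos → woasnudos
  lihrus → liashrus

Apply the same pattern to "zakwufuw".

zaaskwufuw

lukabtes and wonudos both end in -s yet inflect differently (luibkabtes, woasnudos), so the final letter is not what conditions the rule; the last vowel is.
"zakwufuw" has last vowel 'u'. The stems whose last vowel is 'u' (tululuk → tuasluluk, lihrus → liashrus) insert -as- after the first vowel.
So zakwufuw → zaaskwufuw.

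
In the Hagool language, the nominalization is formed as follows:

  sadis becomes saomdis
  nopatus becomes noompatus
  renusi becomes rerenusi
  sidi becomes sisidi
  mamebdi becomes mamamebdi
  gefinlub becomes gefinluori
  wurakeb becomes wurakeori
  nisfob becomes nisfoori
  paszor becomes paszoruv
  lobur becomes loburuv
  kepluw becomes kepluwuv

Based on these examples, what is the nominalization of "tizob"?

sadis and renusi both have last vowel 'i' yet inflect differently (saomdis, rerenusi), so the last vowel is not what conditions the rule; the final letter is.
"tizob" ends in -b. The stems ending in -b (gefinlub → gefinluori, wurakeb → wurakeori, nisfob → nisfoori) drop the final letter and add -ori.
The other patterns: stems ending in -s insert -om- after the first vowel; stems ending in -i repeat the first consonant+vowel as a prefix; stems ending in -r or -w add -uv.
So tizob → tizoori.

tizoori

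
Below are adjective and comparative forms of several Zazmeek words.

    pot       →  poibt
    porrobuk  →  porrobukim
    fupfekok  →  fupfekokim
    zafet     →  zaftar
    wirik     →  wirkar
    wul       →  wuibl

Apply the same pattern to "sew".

pot and zafet both end in -t yet inflect differently (poibt, zaftar), so the final letter is not what conditions the rule; the number of vowels is.
"sew" has 1 vowel. The stems with 1 vowel (pot → poibt, wul → wuibl) insert -ib- after the first vowel.
So sew → seibw.

seibw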